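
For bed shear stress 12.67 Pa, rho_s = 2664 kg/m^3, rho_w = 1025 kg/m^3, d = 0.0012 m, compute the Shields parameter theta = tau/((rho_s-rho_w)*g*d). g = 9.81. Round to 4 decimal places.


theta = tau / ((rho_s - rho_w) * g * d)
rho_s - rho_w = 2664 - 1025 = 1639
Denominator = 1639 * 9.81 * 0.0012 = 19.294308
theta = 12.67 / 19.294308
theta = 0.6567

0.6567


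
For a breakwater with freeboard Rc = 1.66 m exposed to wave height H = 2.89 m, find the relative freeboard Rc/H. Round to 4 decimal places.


Relative freeboard = Rc / H
= 1.66 / 2.89
= 0.5744

0.5744


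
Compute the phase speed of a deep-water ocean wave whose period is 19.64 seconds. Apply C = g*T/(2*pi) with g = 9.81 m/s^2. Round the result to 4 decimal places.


We use the deep-water celerity formula:
C = g * T / (2 * pi)
C = 9.81 * 19.64 / (2 * 3.14159...)
C = 192.668400 / 6.283185
C = 30.6641 m/s

30.6641


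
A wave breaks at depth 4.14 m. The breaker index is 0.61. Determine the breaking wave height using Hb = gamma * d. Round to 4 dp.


Hb = gamma * d
Hb = 0.61 * 4.14
Hb = 2.5254 m

2.5254


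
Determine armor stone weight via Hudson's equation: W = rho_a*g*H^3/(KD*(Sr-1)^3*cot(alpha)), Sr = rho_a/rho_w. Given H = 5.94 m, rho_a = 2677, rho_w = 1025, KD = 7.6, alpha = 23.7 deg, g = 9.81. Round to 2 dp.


Sr = rho_a / rho_w = 2677 / 1025 = 2.611707
(Sr - 1) = 1.611707
(Sr - 1)^3 = 4.186572
cot(23.7) = 1 / tan(23.7) = 1 / 0.438969 = 2.278064
Numerator = 2677 * 9.81 * 5.94^3 = 5503978.3067
Denominator = 7.6 * 4.186572 * 2.278064 = 72.483302
W = 5503978.3067 / 72.483302
W = 75934.43 N

75934.43


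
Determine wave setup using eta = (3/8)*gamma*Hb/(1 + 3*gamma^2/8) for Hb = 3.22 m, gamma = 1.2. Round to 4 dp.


eta = (3/8) * gamma * Hb / (1 + 3*gamma^2/8)
Numerator = (3/8) * 1.2 * 3.22 = 1.449000
Denominator = 1 + 3*1.2^2/8 = 1 + 0.540000 = 1.540000
eta = 1.449000 / 1.540000
eta = 0.9409 m

0.9409


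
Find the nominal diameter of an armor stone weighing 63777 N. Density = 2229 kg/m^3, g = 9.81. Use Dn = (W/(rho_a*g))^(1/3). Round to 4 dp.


V = W / (rho_a * g)
V = 63777 / (2229 * 9.81)
V = 63777 / 21866.49
V = 2.916655 m^3
Dn = V^(1/3) = 2.916655^(1/3)
Dn = 1.4288 m

1.4288


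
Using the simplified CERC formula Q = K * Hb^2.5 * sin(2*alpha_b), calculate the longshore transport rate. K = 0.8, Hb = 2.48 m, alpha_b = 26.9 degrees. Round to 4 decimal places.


Q = K * Hb^2.5 * sin(2 * alpha_b)
Hb^2.5 = 2.48^2.5 = 9.685660
sin(2 * 26.9) = sin(53.8) = 0.806960
Q = 0.8 * 9.685660 * 0.806960
Q = 6.2528 m^3/s

6.2528


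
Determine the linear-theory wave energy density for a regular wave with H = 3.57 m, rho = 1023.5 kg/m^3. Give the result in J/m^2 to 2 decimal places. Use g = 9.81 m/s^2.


E = (1/8) * rho * g * H^2
E = (1/8) * 1023.5 * 9.81 * 3.57^2
E = 0.125 * 1023.5 * 9.81 * 12.7449
E = 15995.70 J/m^2

15995.70


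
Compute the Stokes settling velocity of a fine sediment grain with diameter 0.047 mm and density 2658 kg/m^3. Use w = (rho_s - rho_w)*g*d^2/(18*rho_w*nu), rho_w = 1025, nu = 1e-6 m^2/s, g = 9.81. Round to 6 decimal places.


w = (rho_s - rho_w) * g * d^2 / (18 * rho_w * nu)
d = 0.047 mm = 0.000047 m
rho_s - rho_w = 2658 - 1025 = 1633
Numerator = 1633 * 9.81 * (0.000047)^2 = 0.000035387584
Denominator = 18 * 1025 * 1e-6 = 0.018450
w = 0.001918 m/s

0.001918


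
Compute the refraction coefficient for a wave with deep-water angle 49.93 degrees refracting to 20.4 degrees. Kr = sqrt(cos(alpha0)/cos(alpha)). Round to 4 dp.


Kr = sqrt(cos(alpha0) / cos(alpha))
cos(49.93) = 0.643723
cos(20.4) = 0.937282
Kr = sqrt(0.643723 / 0.937282)
Kr = sqrt(0.686798)
Kr = 0.8287

0.8287


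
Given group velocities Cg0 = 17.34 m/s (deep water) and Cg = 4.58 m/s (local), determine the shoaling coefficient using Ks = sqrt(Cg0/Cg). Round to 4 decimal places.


Ks = sqrt(Cg0 / Cg)
Ks = sqrt(17.34 / 4.58)
Ks = sqrt(3.7860)
Ks = 1.9458

1.9458


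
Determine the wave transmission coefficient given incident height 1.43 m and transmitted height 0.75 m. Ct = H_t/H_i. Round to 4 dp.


Ct = H_t / H_i
Ct = 0.75 / 1.43
Ct = 0.5245

0.5245


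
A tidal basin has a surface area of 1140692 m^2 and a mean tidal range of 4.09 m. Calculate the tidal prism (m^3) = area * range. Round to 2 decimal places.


Tidal prism = Area * Tidal range
P = 1140692 * 4.09
P = 4665430.28 m^3

4665430.28


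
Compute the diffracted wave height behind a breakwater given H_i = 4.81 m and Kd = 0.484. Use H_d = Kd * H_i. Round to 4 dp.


H_d = Kd * H_i
H_d = 0.484 * 4.81
H_d = 2.3280 m

2.3280


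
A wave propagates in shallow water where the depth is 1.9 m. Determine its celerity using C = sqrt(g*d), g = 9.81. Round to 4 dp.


Using the shallow-water approximation:
C = sqrt(g * d) = sqrt(9.81 * 1.9)
C = sqrt(18.6390)
C = 4.3173 m/s

4.3173


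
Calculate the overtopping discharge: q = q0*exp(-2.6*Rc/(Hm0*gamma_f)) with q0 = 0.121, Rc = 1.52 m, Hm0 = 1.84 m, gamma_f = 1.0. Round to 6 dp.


q = q0 * exp(-2.6 * Rc / (Hm0 * gamma_f))
Exponent = -2.6 * 1.52 / (1.84 * 1.0)
= -2.6 * 1.52 / 1.8400
= -2.147826
exp(-2.147826) = 0.116738
q = 0.121 * 0.116738
q = 0.014125 m^3/s/m

0.014125


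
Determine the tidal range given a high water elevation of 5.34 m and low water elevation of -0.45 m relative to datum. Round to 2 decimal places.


Tidal range = High water - Low water
Tidal range = 5.34 - (-0.45)
Tidal range = 5.79 m

5.79


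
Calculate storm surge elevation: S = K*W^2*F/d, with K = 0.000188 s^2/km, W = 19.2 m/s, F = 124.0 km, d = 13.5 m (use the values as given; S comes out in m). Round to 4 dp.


S = K * W^2 * F / d
W^2 = 19.2^2 = 368.64
S = 0.000188 * 368.64 * 124.0 / 13.5
Numerator = 0.000188 * 368.64 * 124.0 = 8.593736
S = 8.593736 / 13.5 = 0.6366 m

0.6366


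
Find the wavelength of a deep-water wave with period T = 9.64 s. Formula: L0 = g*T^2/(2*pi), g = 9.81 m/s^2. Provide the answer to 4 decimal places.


L0 = g * T^2 / (2 * pi)
L0 = 9.81 * 9.64^2 / (2 * pi)
L0 = 9.81 * 92.9296 / 6.28319
L0 = 911.6394 / 6.28319
L0 = 145.0919 m

145.0919


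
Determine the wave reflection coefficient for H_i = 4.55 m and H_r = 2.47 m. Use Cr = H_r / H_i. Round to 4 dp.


Cr = H_r / H_i
Cr = 2.47 / 4.55
Cr = 0.5429

0.5429


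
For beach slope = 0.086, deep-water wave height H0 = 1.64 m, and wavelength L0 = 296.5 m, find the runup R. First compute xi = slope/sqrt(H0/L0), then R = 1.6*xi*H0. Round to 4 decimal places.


xi = slope / sqrt(H0/L0)
H0/L0 = 1.64/296.5 = 0.005531
sqrt(0.005531) = 0.074372
xi = 0.086 / 0.074372 = 1.156349
R = 1.6 * xi * H0 = 1.6 * 1.156349 * 1.64
R = 3.0343 m

3.0343


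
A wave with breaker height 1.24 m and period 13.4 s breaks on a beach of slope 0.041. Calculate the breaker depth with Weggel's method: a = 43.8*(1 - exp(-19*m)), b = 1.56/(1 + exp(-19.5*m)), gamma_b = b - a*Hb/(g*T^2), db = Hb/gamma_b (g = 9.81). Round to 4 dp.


a = 43.8 * (1 - exp(-19 * m))
exp(-19 * 0.041) = exp(-0.7790) = 0.458865
a = 43.8 * (1 - 0.458865) = 23.701728
b = 1.56 / (1 + exp(-19.5 * m))
exp(-19.5 * 0.041) = exp(-0.7995) = 0.449554
b = 1.56 / (1 + 0.449554) = 1.076193
Hb / (g * T^2) = 1.24 / (9.81 * 13.4^2) = 1.24 / 1761.4836 = 0.00070395
gamma_b = b - a * Hb/(g*T^2) = 1.076193 - 23.701728 * 0.00070395 = 1.059508
db = Hb / gamma_b = 1.24 / 1.059508
db = 1.1704 m

1.1704


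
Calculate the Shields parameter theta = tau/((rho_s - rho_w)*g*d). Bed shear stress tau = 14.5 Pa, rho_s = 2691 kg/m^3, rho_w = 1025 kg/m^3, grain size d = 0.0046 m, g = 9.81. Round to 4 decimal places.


theta = tau / ((rho_s - rho_w) * g * d)
rho_s - rho_w = 2691 - 1025 = 1666
Denominator = 1666 * 9.81 * 0.0046 = 75.179916
theta = 14.5 / 75.179916
theta = 0.1929

0.1929


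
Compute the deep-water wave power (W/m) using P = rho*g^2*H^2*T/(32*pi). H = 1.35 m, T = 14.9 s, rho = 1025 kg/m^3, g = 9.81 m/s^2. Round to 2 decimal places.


P = rho * g^2 * H^2 * T / (32 * pi)
P = 1025 * 9.81^2 * 1.35^2 * 14.9 / (32 * pi)
P = 1025 * 96.2361 * 1.8225 * 14.9 / 100.53096
P = 26645.01 W/m

26645.01


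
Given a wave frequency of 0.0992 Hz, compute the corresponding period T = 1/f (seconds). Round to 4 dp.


T = 1 / f
T = 1 / 0.0992
T = 10.0806 s

10.0806


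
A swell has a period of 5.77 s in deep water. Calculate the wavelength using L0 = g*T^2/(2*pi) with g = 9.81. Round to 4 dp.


L0 = g * T^2 / (2 * pi)
L0 = 9.81 * 5.77^2 / (2 * pi)
L0 = 9.81 * 33.2929 / 6.28319
L0 = 326.6033 / 6.28319
L0 = 51.9805 m

51.9805


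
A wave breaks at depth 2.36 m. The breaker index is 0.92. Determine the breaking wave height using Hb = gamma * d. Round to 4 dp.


Hb = gamma * d
Hb = 0.92 * 2.36
Hb = 2.1712 m

2.1712


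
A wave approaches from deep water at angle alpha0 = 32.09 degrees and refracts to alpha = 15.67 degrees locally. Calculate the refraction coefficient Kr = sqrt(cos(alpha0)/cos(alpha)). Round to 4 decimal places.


Kr = sqrt(cos(alpha0) / cos(alpha))
cos(32.09) = 0.847215
cos(15.67) = 0.962833
Kr = sqrt(0.847215 / 0.962833)
Kr = sqrt(0.879918)
Kr = 0.9380

0.9380


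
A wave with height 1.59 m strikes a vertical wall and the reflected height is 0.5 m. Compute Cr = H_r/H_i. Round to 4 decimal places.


Cr = H_r / H_i
Cr = 0.5 / 1.59
Cr = 0.3145

0.3145


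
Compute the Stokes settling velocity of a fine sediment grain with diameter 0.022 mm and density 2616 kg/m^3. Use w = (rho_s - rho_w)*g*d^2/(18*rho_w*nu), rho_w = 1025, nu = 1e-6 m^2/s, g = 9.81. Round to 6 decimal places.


w = (rho_s - rho_w) * g * d^2 / (18 * rho_w * nu)
d = 0.022 mm = 0.000022 m
rho_s - rho_w = 2616 - 1025 = 1591
Numerator = 1591 * 9.81 * (0.000022)^2 = 0.000007554132
Denominator = 18 * 1025 * 1e-6 = 0.018450
w = 0.000409 m/s

0.000409


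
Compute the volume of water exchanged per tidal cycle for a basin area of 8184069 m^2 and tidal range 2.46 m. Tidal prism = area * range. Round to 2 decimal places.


Tidal prism = Area * Tidal range
P = 8184069 * 2.46
P = 20132809.74 m^3

20132809.74


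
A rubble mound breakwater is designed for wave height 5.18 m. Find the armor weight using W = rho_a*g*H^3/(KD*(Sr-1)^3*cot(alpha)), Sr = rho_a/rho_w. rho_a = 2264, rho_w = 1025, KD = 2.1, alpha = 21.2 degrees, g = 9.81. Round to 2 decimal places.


Sr = rho_a / rho_w = 2264 / 1025 = 2.208780
(Sr - 1) = 1.208780
(Sr - 1)^3 = 1.766210
cot(21.2) = 1 / tan(21.2) = 1 / 0.387874 = 2.578154
Numerator = 2264 * 9.81 * 5.18^3 = 3086986.3500
Denominator = 2.1 * 1.766210 * 2.578154 = 9.562478
W = 3086986.3500 / 9.562478
W = 322822.84 N

322822.84


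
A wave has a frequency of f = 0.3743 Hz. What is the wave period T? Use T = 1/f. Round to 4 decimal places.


T = 1 / f
T = 1 / 0.3743
T = 2.6717 s

2.6717


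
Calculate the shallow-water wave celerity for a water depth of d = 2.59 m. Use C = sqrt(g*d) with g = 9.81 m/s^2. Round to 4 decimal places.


Using the shallow-water approximation:
C = sqrt(g * d) = sqrt(9.81 * 2.59)
C = sqrt(25.4079)
C = 5.0406 m/s

5.0406


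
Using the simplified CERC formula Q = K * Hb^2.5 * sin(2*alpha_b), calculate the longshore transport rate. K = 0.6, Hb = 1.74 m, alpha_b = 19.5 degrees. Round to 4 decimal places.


Q = K * Hb^2.5 * sin(2 * alpha_b)
Hb^2.5 = 1.74^2.5 = 3.993679
sin(2 * 19.5) = sin(39.0) = 0.629320
Q = 0.6 * 3.993679 * 0.629320
Q = 1.5080 m^3/s

1.5080


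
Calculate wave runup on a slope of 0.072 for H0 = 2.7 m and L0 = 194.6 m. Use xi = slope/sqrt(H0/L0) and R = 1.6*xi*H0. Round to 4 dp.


xi = slope / sqrt(H0/L0)
H0/L0 = 2.7/194.6 = 0.013875
sqrt(0.013875) = 0.117791
xi = 0.072 / 0.117791 = 0.611254
R = 1.6 * xi * H0 = 1.6 * 0.611254 * 2.7
R = 2.6406 m

2.6406


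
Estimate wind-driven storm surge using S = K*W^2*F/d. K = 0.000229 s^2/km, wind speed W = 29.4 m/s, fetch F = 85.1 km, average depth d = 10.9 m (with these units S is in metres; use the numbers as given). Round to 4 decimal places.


S = K * W^2 * F / d
W^2 = 29.4^2 = 864.36
S = 0.000229 * 864.36 * 85.1 / 10.9
Numerator = 0.000229 * 864.36 * 85.1 = 16.844561
S = 16.844561 / 10.9 = 1.5454 m

1.5454


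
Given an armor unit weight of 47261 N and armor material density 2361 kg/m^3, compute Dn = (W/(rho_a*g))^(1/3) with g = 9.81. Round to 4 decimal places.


V = W / (rho_a * g)
V = 47261 / (2361 * 9.81)
V = 47261 / 23161.41
V = 2.040506 m^3
Dn = V^(1/3) = 2.040506^(1/3)
Dn = 1.2684 m

1.2684


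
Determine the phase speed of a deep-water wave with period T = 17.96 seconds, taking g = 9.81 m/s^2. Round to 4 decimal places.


We use the deep-water celerity formula:
C = g * T / (2 * pi)
C = 9.81 * 17.96 / (2 * 3.14159...)
C = 176.187600 / 6.283185
C = 28.0411 m/s

28.0411


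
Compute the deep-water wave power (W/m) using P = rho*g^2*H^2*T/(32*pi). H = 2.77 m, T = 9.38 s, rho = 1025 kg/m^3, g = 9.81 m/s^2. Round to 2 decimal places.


P = rho * g^2 * H^2 * T / (32 * pi)
P = 1025 * 9.81^2 * 2.77^2 * 9.38 / (32 * pi)
P = 1025 * 96.2361 * 7.6729 * 9.38 / 100.53096
P = 70619.46 W/m

70619.46


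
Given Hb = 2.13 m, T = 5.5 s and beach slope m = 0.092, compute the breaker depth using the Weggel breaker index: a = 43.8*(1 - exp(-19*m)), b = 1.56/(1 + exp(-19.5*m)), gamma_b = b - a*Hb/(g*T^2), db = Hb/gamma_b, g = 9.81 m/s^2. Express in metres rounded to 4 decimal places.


a = 43.8 * (1 - exp(-19 * m))
exp(-19 * 0.092) = exp(-1.7480) = 0.174122
a = 43.8 * (1 - 0.174122) = 36.173463
b = 1.56 / (1 + exp(-19.5 * m))
exp(-19.5 * 0.092) = exp(-1.7940) = 0.166294
b = 1.56 / (1 + 0.166294) = 1.337571
Hb / (g * T^2) = 2.13 / (9.81 * 5.5^2) = 2.13 / 296.7525 = 0.00717770
gamma_b = b - a * Hb/(g*T^2) = 1.337571 - 36.173463 * 0.00717770 = 1.077928
db = Hb / gamma_b = 2.13 / 1.077928
db = 1.9760 m

1.9760


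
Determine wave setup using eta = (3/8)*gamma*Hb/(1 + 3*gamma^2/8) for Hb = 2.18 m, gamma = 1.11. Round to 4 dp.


eta = (3/8) * gamma * Hb / (1 + 3*gamma^2/8)
Numerator = (3/8) * 1.11 * 2.18 = 0.907425
Denominator = 1 + 3*1.11^2/8 = 1 + 0.462038 = 1.462038
eta = 0.907425 / 1.462038
eta = 0.6207 m

0.6207


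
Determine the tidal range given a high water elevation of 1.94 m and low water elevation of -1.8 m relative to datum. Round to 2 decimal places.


Tidal range = High water - Low water
Tidal range = 1.94 - (-1.8)
Tidal range = 3.74 m

3.74


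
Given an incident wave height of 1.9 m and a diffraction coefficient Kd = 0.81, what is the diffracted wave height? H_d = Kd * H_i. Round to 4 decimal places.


H_d = Kd * H_i
H_d = 0.81 * 1.9
H_d = 1.5390 m

1.5390


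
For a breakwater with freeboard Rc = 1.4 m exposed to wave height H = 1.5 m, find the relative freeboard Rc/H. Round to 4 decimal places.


Relative freeboard = Rc / H
= 1.4 / 1.5
= 0.9333

0.9333


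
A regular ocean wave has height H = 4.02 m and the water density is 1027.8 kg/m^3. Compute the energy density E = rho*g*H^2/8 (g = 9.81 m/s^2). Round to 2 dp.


E = (1/8) * rho * g * H^2
E = (1/8) * 1027.8 * 9.81 * 4.02^2
E = 0.125 * 1027.8 * 9.81 * 16.1604
E = 20367.59 J/m^2

20367.59


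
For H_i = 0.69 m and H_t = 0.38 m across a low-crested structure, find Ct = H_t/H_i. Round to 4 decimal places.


Ct = H_t / H_i
Ct = 0.38 / 0.69
Ct = 0.5507

0.5507


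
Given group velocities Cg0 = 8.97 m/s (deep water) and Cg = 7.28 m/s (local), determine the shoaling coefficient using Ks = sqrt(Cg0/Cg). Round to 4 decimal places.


Ks = sqrt(Cg0 / Cg)
Ks = sqrt(8.97 / 7.28)
Ks = sqrt(1.2321)
Ks = 1.1100

1.1100


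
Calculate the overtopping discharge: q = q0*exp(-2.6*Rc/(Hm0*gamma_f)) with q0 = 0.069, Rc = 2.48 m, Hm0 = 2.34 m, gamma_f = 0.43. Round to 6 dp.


q = q0 * exp(-2.6 * Rc / (Hm0 * gamma_f))
Exponent = -2.6 * 2.48 / (2.34 * 0.43)
= -2.6 * 2.48 / 1.0062
= -6.408269
exp(-6.408269) = 0.001648
q = 0.069 * 0.001648
q = 0.000114 m^3/s/m

0.000114


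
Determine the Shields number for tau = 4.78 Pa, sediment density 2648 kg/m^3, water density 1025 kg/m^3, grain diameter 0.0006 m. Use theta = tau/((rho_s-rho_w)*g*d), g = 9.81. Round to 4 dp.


theta = tau / ((rho_s - rho_w) * g * d)
rho_s - rho_w = 2648 - 1025 = 1623
Denominator = 1623 * 9.81 * 0.0006 = 9.552978
theta = 4.78 / 9.552978
theta = 0.5004

0.5004


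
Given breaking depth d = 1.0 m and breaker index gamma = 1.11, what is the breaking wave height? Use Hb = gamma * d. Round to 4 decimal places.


Hb = gamma * d
Hb = 1.11 * 1.0
Hb = 1.1100 m

1.1100


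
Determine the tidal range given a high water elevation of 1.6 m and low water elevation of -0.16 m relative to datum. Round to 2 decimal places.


Tidal range = High water - Low water
Tidal range = 1.6 - (-0.16)
Tidal range = 1.76 m

1.76


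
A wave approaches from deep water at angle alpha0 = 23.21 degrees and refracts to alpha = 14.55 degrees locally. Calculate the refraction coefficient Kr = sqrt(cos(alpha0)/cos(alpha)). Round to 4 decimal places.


Kr = sqrt(cos(alpha0) / cos(alpha))
cos(23.21) = 0.919067
cos(14.55) = 0.967929
Kr = sqrt(0.919067 / 0.967929)
Kr = sqrt(0.949519)
Kr = 0.9744

0.9744


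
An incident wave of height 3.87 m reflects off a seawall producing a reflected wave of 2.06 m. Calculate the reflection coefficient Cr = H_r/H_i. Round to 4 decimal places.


Cr = H_r / H_i
Cr = 2.06 / 3.87
Cr = 0.5323

0.5323


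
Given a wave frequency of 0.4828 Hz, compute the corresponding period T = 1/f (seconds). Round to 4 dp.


T = 1 / f
T = 1 / 0.4828
T = 2.0713 s

2.0713


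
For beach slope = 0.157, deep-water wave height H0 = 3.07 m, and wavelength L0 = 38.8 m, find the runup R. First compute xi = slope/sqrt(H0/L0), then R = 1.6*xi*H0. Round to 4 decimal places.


xi = slope / sqrt(H0/L0)
H0/L0 = 3.07/38.8 = 0.079124
sqrt(0.079124) = 0.281289
xi = 0.157 / 0.281289 = 0.558144
R = 1.6 * xi * H0 = 1.6 * 0.558144 * 3.07
R = 2.7416 m

2.7416


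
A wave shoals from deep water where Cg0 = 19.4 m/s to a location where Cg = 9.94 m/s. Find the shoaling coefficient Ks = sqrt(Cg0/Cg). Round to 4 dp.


Ks = sqrt(Cg0 / Cg)
Ks = sqrt(19.4 / 9.94)
Ks = sqrt(1.9517)
Ks = 1.3970

1.3970


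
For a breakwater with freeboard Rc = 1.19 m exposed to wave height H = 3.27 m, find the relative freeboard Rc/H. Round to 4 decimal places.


Relative freeboard = Rc / H
= 1.19 / 3.27
= 0.3639

0.3639


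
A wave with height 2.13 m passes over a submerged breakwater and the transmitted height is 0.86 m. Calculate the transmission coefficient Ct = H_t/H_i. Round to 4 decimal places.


Ct = H_t / H_i
Ct = 0.86 / 2.13
Ct = 0.4038

0.4038


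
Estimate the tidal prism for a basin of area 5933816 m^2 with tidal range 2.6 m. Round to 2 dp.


Tidal prism = Area * Tidal range
P = 5933816 * 2.6
P = 15427921.60 m^3

15427921.60


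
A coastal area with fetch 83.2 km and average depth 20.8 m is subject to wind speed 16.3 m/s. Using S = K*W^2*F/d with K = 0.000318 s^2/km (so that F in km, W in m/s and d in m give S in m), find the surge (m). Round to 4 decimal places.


S = K * W^2 * F / d
W^2 = 16.3^2 = 265.69
S = 0.000318 * 265.69 * 83.2 / 20.8
Numerator = 0.000318 * 265.69 * 83.2 = 7.029520
S = 7.029520 / 20.8 = 0.3380 m

0.3380


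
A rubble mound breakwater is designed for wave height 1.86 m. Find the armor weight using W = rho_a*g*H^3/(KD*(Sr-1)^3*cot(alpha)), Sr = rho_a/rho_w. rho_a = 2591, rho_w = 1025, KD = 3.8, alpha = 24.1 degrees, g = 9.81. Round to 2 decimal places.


Sr = rho_a / rho_w = 2591 / 1025 = 2.527805
(Sr - 1) = 1.527805
(Sr - 1)^3 = 3.566183
cot(24.1) = 1 / tan(24.1) = 1 / 0.447322 = 2.235528
Numerator = 2591 * 9.81 * 1.86^3 = 163559.3037
Denominator = 3.8 * 3.566183 * 2.235528 = 30.294751
W = 163559.3037 / 30.294751
W = 5398.93 N

5398.93


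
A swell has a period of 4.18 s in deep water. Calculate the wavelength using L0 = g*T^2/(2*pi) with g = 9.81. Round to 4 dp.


L0 = g * T^2 / (2 * pi)
L0 = 9.81 * 4.18^2 / (2 * pi)
L0 = 9.81 * 17.4724 / 6.28319
L0 = 171.4042 / 6.28319
L0 = 27.2798 m

27.2798


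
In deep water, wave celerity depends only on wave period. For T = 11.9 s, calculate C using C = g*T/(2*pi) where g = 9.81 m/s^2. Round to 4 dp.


We use the deep-water celerity formula:
C = g * T / (2 * pi)
C = 9.81 * 11.9 / (2 * 3.14159...)
C = 116.739000 / 6.283185
C = 18.5796 m/s

18.5796


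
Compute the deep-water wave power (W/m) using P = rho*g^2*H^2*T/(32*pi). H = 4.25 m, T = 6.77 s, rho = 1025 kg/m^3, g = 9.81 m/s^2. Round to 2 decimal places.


P = rho * g^2 * H^2 * T / (32 * pi)
P = 1025 * 9.81^2 * 4.25^2 * 6.77 / (32 * pi)
P = 1025 * 96.2361 * 18.0625 * 6.77 / 100.53096
P = 119985.44 W/m

119985.44


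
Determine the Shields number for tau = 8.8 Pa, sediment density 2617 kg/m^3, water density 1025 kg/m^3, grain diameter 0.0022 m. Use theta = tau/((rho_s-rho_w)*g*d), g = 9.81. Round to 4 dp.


theta = tau / ((rho_s - rho_w) * g * d)
rho_s - rho_w = 2617 - 1025 = 1592
Denominator = 1592 * 9.81 * 0.0022 = 34.358544
theta = 8.8 / 34.358544
theta = 0.2561

0.2561


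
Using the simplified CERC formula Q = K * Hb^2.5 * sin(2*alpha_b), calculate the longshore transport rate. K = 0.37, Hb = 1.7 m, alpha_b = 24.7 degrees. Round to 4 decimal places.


Q = K * Hb^2.5 * sin(2 * alpha_b)
Hb^2.5 = 1.7^2.5 = 3.768099
sin(2 * 24.7) = sin(49.4) = 0.759271
Q = 0.37 * 3.768099 * 0.759271
Q = 1.0586 m^3/s

1.0586


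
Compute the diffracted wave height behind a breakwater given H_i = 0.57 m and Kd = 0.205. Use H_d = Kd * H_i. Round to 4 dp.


H_d = Kd * H_i
H_d = 0.205 * 0.57
H_d = 0.1169 m

0.1169


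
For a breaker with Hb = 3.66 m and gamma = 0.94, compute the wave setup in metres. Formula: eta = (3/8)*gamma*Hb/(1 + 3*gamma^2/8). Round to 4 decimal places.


eta = (3/8) * gamma * Hb / (1 + 3*gamma^2/8)
Numerator = (3/8) * 0.94 * 3.66 = 1.290150
Denominator = 1 + 3*0.94^2/8 = 1 + 0.331350 = 1.331350
eta = 1.290150 / 1.331350
eta = 0.9691 m

0.9691


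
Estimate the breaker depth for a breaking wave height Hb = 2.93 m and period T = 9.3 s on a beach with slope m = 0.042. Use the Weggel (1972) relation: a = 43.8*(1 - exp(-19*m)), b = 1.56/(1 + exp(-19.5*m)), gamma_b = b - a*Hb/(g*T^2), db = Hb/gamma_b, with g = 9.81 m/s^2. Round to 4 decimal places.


a = 43.8 * (1 - exp(-19 * m))
exp(-19 * 0.042) = exp(-0.7980) = 0.450229
a = 43.8 * (1 - 0.450229) = 24.079991
b = 1.56 / (1 + exp(-19.5 * m))
exp(-19.5 * 0.042) = exp(-0.8190) = 0.440872
b = 1.56 / (1 + 0.440872) = 1.082677
Hb / (g * T^2) = 2.93 / (9.81 * 9.3^2) = 2.93 / 848.4669 = 0.00345329
gamma_b = b - a * Hb/(g*T^2) = 1.082677 - 24.079991 * 0.00345329 = 0.999522
db = Hb / gamma_b = 2.93 / 0.999522
db = 2.9314 m

2.9314


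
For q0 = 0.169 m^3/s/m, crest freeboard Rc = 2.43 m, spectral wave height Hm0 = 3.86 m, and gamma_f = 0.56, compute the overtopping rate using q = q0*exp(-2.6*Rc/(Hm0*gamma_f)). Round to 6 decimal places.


q = q0 * exp(-2.6 * Rc / (Hm0 * gamma_f))
Exponent = -2.6 * 2.43 / (3.86 * 0.56)
= -2.6 * 2.43 / 2.1616
= -2.922835
exp(-2.922835) = 0.053781
q = 0.169 * 0.053781
q = 0.009089 m^3/s/m

0.009089


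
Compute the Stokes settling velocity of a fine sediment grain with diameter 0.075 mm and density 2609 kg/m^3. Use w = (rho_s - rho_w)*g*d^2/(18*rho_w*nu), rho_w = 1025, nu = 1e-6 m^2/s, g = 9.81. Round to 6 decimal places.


w = (rho_s - rho_w) * g * d^2 / (18 * rho_w * nu)
d = 0.075 mm = 0.000075 m
rho_s - rho_w = 2609 - 1025 = 1584
Numerator = 1584 * 9.81 * (0.000075)^2 = 0.000087407100
Denominator = 18 * 1025 * 1e-6 = 0.018450
w = 0.004738 m/s

0.004738


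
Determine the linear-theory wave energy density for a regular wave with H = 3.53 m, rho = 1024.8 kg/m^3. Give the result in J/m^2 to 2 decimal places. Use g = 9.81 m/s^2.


E = (1/8) * rho * g * H^2
E = (1/8) * 1024.8 * 9.81 * 3.53^2
E = 0.125 * 1024.8 * 9.81 * 12.4609
E = 15659.13 J/m^2

15659.13


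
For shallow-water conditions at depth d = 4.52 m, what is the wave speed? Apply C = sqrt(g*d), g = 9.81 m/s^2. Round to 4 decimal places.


Using the shallow-water approximation:
C = sqrt(g * d) = sqrt(9.81 * 4.52)
C = sqrt(44.3412)
C = 6.6589 m/s

6.6589


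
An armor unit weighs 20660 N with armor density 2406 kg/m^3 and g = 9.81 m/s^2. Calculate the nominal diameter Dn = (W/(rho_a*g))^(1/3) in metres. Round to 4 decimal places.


V = W / (rho_a * g)
V = 20660 / (2406 * 9.81)
V = 20660 / 23602.86
V = 0.875318 m^3
Dn = V^(1/3) = 0.875318^(1/3)
Dn = 0.9566 m

0.9566


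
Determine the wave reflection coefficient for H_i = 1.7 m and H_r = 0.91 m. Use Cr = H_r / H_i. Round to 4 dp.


Cr = H_r / H_i
Cr = 0.91 / 1.7
Cr = 0.5353

0.5353


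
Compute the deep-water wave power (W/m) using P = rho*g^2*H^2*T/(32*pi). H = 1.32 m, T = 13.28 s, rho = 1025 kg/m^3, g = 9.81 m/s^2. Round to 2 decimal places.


P = rho * g^2 * H^2 * T / (32 * pi)
P = 1025 * 9.81^2 * 1.32^2 * 13.28 / (32 * pi)
P = 1025 * 96.2361 * 1.7424 * 13.28 / 100.53096
P = 22704.29 W/m

22704.29


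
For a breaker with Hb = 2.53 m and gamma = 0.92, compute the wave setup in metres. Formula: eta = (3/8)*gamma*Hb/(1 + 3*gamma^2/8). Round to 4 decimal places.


eta = (3/8) * gamma * Hb / (1 + 3*gamma^2/8)
Numerator = (3/8) * 0.92 * 2.53 = 0.872850
Denominator = 1 + 3*0.92^2/8 = 1 + 0.317400 = 1.317400
eta = 0.872850 / 1.317400
eta = 0.6626 m

0.6626


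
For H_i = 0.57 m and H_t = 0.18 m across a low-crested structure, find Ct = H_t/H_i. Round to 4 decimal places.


Ct = H_t / H_i
Ct = 0.18 / 0.57
Ct = 0.3158

0.3158


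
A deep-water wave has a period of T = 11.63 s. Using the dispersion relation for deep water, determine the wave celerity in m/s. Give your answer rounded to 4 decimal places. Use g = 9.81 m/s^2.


We use the deep-water celerity formula:
C = g * T / (2 * pi)
C = 9.81 * 11.63 / (2 * 3.14159...)
C = 114.090300 / 6.283185
C = 18.1580 m/s

18.1580


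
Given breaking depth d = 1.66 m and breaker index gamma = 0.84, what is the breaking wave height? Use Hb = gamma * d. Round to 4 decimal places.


Hb = gamma * d
Hb = 0.84 * 1.66
Hb = 1.3944 m

1.3944


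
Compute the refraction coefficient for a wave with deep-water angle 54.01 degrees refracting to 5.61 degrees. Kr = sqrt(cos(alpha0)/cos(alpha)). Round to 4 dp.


Kr = sqrt(cos(alpha0) / cos(alpha))
cos(54.01) = 0.587644
cos(5.61) = 0.995210
Kr = sqrt(0.587644 / 0.995210)
Kr = sqrt(0.590472)
Kr = 0.7684

0.7684


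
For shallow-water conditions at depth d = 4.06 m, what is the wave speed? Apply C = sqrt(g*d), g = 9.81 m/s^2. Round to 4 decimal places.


Using the shallow-water approximation:
C = sqrt(g * d) = sqrt(9.81 * 4.06)
C = sqrt(39.8286)
C = 6.3110 m/s

6.3110


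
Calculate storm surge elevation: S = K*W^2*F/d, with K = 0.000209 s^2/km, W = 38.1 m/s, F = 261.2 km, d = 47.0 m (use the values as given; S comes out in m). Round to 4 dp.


S = K * W^2 * F / d
W^2 = 38.1^2 = 1451.61
S = 0.000209 * 1451.61 * 261.2 / 47.0
Numerator = 0.000209 * 1451.61 * 261.2 = 79.244551
S = 79.244551 / 47.0 = 1.6861 m

1.6861


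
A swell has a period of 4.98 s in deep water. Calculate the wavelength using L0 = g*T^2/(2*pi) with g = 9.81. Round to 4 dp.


L0 = g * T^2 / (2 * pi)
L0 = 9.81 * 4.98^2 / (2 * pi)
L0 = 9.81 * 24.8004 / 6.28319
L0 = 243.2919 / 6.28319
L0 = 38.7211 m

38.7211


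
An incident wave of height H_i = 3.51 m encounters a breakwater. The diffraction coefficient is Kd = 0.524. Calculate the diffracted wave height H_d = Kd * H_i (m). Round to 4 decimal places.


H_d = Kd * H_i
H_d = 0.524 * 3.51
H_d = 1.8392 m

1.8392


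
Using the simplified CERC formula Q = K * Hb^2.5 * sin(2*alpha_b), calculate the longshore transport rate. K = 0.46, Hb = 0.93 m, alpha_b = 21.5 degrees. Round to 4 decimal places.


Q = K * Hb^2.5 * sin(2 * alpha_b)
Hb^2.5 = 0.93^2.5 = 0.834079
sin(2 * 21.5) = sin(43.0) = 0.681998
Q = 0.46 * 0.834079 * 0.681998
Q = 0.2617 m^3/s

0.2617


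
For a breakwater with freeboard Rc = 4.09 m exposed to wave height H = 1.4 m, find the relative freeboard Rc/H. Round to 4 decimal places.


Relative freeboard = Rc / H
= 4.09 / 1.4
= 2.9214

2.9214


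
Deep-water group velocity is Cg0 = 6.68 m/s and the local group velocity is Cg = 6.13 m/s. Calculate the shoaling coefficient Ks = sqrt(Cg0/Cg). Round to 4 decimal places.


Ks = sqrt(Cg0 / Cg)
Ks = sqrt(6.68 / 6.13)
Ks = sqrt(1.0897)
Ks = 1.0439

1.0439


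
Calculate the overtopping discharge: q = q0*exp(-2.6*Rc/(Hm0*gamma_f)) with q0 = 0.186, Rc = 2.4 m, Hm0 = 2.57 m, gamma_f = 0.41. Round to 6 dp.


q = q0 * exp(-2.6 * Rc / (Hm0 * gamma_f))
Exponent = -2.6 * 2.4 / (2.57 * 0.41)
= -2.6 * 2.4 / 1.0537
= -5.921989
exp(-5.921989) = 0.002680
q = 0.186 * 0.002680
q = 0.000498 m^3/s/m

0.000498


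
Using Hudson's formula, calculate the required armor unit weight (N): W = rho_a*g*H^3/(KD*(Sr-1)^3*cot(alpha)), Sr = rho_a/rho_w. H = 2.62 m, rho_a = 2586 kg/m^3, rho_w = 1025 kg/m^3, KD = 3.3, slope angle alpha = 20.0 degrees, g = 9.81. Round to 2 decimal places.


Sr = rho_a / rho_w = 2586 / 1025 = 2.522927
(Sr - 1) = 1.522927
(Sr - 1)^3 = 3.532134
cot(20.0) = 1 / tan(20.0) = 1 / 0.363970 = 2.747477
Numerator = 2586 * 9.81 * 2.62^3 = 456248.4498
Denominator = 3.3 * 3.532134 * 2.747477 = 32.024708
W = 456248.4498 / 32.024708
W = 14246.76 N

14246.76


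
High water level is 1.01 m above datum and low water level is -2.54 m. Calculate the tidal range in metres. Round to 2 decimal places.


Tidal range = High water - Low water
Tidal range = 1.01 - (-2.54)
Tidal range = 3.55 m

3.55


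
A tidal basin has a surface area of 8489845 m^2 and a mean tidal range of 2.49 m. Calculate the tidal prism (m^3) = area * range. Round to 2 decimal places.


Tidal prism = Area * Tidal range
P = 8489845 * 2.49
P = 21139714.05 m^3

21139714.05


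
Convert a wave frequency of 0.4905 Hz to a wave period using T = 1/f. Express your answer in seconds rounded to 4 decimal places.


T = 1 / f
T = 1 / 0.4905
T = 2.0387 s

2.0387


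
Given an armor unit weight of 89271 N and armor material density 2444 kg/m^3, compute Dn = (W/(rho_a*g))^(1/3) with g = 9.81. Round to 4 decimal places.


V = W / (rho_a * g)
V = 89271 / (2444 * 9.81)
V = 89271 / 23975.64
V = 3.723404 m^3
Dn = V^(1/3) = 3.723404^(1/3)
Dn = 1.5499 m

1.5499


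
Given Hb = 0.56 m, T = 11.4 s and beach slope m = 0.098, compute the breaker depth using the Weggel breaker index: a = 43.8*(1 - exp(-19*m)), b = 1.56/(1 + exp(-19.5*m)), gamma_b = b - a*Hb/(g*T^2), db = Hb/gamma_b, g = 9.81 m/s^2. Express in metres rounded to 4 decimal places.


a = 43.8 * (1 - exp(-19 * m))
exp(-19 * 0.098) = exp(-1.8620) = 0.155362
a = 43.8 * (1 - 0.155362) = 36.995162
b = 1.56 / (1 + exp(-19.5 * m))
exp(-19.5 * 0.098) = exp(-1.9110) = 0.147932
b = 1.56 / (1 + 0.147932) = 1.358965
Hb / (g * T^2) = 0.56 / (9.81 * 11.4^2) = 0.56 / 1274.9076 = 0.00043925
gamma_b = b - a * Hb/(g*T^2) = 1.358965 - 36.995162 * 0.00043925 = 1.342715
db = Hb / gamma_b = 0.56 / 1.342715
db = 0.4171 m

0.4171


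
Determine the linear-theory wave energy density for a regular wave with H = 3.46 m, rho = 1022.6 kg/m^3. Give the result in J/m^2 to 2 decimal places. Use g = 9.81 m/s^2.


E = (1/8) * rho * g * H^2
E = (1/8) * 1022.6 * 9.81 * 3.46^2
E = 0.125 * 1022.6 * 9.81 * 11.9716
E = 15011.95 J/m^2

15011.95


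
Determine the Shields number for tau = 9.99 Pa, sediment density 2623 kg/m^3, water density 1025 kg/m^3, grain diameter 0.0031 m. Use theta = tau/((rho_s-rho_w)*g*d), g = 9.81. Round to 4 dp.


theta = tau / ((rho_s - rho_w) * g * d)
rho_s - rho_w = 2623 - 1025 = 1598
Denominator = 1598 * 9.81 * 0.0031 = 48.596778
theta = 9.99 / 48.596778
theta = 0.2056

0.2056


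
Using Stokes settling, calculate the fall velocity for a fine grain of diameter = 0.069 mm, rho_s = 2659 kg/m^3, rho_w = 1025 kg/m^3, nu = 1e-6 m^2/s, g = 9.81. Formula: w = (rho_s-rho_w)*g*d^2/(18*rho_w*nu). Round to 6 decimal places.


w = (rho_s - rho_w) * g * d^2 / (18 * rho_w * nu)
d = 0.069 mm = 0.000069 m
rho_s - rho_w = 2659 - 1025 = 1634
Numerator = 1634 * 9.81 * (0.000069)^2 = 0.000076316640
Denominator = 18 * 1025 * 1e-6 = 0.018450
w = 0.004136 m/s

0.004136


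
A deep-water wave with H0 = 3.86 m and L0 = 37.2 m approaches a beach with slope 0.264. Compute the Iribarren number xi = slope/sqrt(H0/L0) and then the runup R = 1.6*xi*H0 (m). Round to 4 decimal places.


xi = slope / sqrt(H0/L0)
H0/L0 = 3.86/37.2 = 0.103763
sqrt(0.103763) = 0.322123
xi = 0.264 / 0.322123 = 0.819562
R = 1.6 * xi * H0 = 1.6 * 0.819562 * 3.86
R = 5.0616 m

5.0616


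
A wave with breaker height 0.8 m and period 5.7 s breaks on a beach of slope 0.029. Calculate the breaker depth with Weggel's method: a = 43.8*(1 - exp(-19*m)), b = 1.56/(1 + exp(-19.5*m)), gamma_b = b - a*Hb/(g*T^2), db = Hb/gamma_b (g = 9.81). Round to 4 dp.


a = 43.8 * (1 - exp(-19 * m))
exp(-19 * 0.029) = exp(-0.5510) = 0.576373
a = 43.8 * (1 - 0.576373) = 18.554856
b = 1.56 / (1 + exp(-19.5 * m))
exp(-19.5 * 0.029) = exp(-0.5655) = 0.568076
b = 1.56 / (1 + 0.568076) = 0.994850
Hb / (g * T^2) = 0.8 / (9.81 * 5.7^2) = 0.8 / 318.7269 = 0.00250999
gamma_b = b - a * Hb/(g*T^2) = 0.994850 - 18.554856 * 0.00250999 = 0.948277
db = Hb / gamma_b = 0.8 / 0.948277
db = 0.8436 m

0.8436


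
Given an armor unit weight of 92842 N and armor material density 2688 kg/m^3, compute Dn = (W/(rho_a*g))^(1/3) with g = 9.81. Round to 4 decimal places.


V = W / (rho_a * g)
V = 92842 / (2688 * 9.81)
V = 92842 / 26369.28
V = 3.520839 m^3
Dn = V^(1/3) = 3.520839^(1/3)
Dn = 1.5213 m

1.5213


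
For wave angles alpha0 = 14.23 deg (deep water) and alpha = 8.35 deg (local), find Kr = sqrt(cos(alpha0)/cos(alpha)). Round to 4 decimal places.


Kr = sqrt(cos(alpha0) / cos(alpha))
cos(14.23) = 0.969317
cos(8.35) = 0.989399
Kr = sqrt(0.969317 / 0.989399)
Kr = sqrt(0.979702)
Kr = 0.9898

0.9898


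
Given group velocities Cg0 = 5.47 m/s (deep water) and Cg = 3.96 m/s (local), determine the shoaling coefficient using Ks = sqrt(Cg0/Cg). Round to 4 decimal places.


Ks = sqrt(Cg0 / Cg)
Ks = sqrt(5.47 / 3.96)
Ks = sqrt(1.3813)
Ks = 1.1753

1.1753


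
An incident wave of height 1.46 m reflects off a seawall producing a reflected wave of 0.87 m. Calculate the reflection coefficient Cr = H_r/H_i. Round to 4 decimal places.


Cr = H_r / H_i
Cr = 0.87 / 1.46
Cr = 0.5959

0.5959


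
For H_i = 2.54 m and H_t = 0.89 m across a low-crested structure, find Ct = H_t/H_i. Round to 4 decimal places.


Ct = H_t / H_i
Ct = 0.89 / 2.54
Ct = 0.3504

0.3504


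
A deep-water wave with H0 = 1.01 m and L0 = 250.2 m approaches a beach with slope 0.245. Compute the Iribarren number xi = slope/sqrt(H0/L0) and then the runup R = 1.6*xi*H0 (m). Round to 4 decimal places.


xi = slope / sqrt(H0/L0)
H0/L0 = 1.01/250.2 = 0.004037
sqrt(0.004037) = 0.063536
xi = 0.245 / 0.063536 = 3.856107
R = 1.6 * xi * H0 = 1.6 * 3.856107 * 1.01
R = 6.2315 m

6.2315


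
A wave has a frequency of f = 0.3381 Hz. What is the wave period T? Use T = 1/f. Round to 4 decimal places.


T = 1 / f
T = 1 / 0.3381
T = 2.9577 s

2.9577


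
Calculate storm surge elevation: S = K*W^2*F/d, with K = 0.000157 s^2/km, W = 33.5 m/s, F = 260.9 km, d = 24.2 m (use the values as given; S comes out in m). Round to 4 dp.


S = K * W^2 * F / d
W^2 = 33.5^2 = 1122.25
S = 0.000157 * 1122.25 * 260.9 / 24.2
Numerator = 0.000157 * 1122.25 * 260.9 = 45.968819
S = 45.968819 / 24.2 = 1.8995 m

1.8995


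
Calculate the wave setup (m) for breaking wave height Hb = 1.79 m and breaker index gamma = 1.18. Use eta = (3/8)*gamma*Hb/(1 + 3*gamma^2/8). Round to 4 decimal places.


eta = (3/8) * gamma * Hb / (1 + 3*gamma^2/8)
Numerator = (3/8) * 1.18 * 1.79 = 0.792075
Denominator = 1 + 3*1.18^2/8 = 1 + 0.522150 = 1.522150
eta = 0.792075 / 1.522150
eta = 0.5204 m

0.5204


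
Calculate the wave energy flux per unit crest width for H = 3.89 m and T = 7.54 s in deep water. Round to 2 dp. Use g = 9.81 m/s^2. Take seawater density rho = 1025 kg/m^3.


P = rho * g^2 * H^2 * T / (32 * pi)
P = 1025 * 9.81^2 * 3.89^2 * 7.54 / (32 * pi)
P = 1025 * 96.2361 * 15.1321 * 7.54 / 100.53096
P = 111952.19 W/m

111952.19


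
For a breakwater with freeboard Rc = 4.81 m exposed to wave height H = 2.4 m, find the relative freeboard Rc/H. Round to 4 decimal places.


Relative freeboard = Rc / H
= 4.81 / 2.4
= 2.0042

2.0042


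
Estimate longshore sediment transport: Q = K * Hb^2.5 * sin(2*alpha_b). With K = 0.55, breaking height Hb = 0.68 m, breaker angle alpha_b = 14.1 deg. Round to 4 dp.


Q = K * Hb^2.5 * sin(2 * alpha_b)
Hb^2.5 = 0.68^2.5 = 0.381305
sin(2 * 14.1) = sin(28.2) = 0.472551
Q = 0.55 * 0.381305 * 0.472551
Q = 0.0991 m^3/s

0.0991


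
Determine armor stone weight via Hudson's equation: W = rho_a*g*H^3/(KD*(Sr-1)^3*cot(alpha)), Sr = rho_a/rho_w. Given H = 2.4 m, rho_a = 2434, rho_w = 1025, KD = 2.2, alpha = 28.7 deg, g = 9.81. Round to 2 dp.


Sr = rho_a / rho_w = 2434 / 1025 = 2.374634
(Sr - 1) = 1.374634
(Sr - 1)^3 = 2.597535
cot(28.7) = 1 / tan(28.7) = 1 / 0.547484 = 1.826537
Numerator = 2434 * 9.81 * 2.4^3 = 330083.1130
Denominator = 2.2 * 2.597535 * 1.826537 = 10.437888
W = 330083.1130 / 10.437888
W = 31623.55 N

31623.55


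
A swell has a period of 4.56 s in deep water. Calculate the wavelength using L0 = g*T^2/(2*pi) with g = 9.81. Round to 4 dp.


L0 = g * T^2 / (2 * pi)
L0 = 9.81 * 4.56^2 / (2 * pi)
L0 = 9.81 * 20.7936 / 6.28319
L0 = 203.9852 / 6.28319
L0 = 32.4653 m

32.4653


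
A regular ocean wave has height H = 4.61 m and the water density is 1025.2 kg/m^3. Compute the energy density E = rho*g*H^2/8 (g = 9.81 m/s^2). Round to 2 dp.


E = (1/8) * rho * g * H^2
E = (1/8) * 1025.2 * 9.81 * 4.61^2
E = 0.125 * 1025.2 * 9.81 * 21.2521
E = 26717.11 J/m^2

26717.11


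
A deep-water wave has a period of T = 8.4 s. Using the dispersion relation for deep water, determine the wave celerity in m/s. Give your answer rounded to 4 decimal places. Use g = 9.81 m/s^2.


We use the deep-water celerity formula:
C = g * T / (2 * pi)
C = 9.81 * 8.4 / (2 * 3.14159...)
C = 82.404000 / 6.283185
C = 13.1150 m/s

13.1150


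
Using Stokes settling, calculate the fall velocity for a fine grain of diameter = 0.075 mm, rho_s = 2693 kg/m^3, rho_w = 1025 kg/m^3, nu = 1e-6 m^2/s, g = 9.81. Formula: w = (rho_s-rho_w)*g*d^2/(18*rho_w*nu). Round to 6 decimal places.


w = (rho_s - rho_w) * g * d^2 / (18 * rho_w * nu)
d = 0.075 mm = 0.000075 m
rho_s - rho_w = 2693 - 1025 = 1668
Numerator = 1668 * 9.81 * (0.000075)^2 = 0.000092042325
Denominator = 18 * 1025 * 1e-6 = 0.018450
w = 0.004989 m/s

0.004989


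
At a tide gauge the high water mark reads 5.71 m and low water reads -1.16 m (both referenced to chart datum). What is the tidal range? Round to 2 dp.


Tidal range = High water - Low water
Tidal range = 5.71 - (-1.16)
Tidal range = 6.87 m

6.87


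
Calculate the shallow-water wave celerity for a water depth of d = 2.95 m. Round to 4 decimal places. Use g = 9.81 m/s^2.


Using the shallow-water approximation:
C = sqrt(g * d) = sqrt(9.81 * 2.95)
C = sqrt(28.9395)
C = 5.3795 m/s

5.3795


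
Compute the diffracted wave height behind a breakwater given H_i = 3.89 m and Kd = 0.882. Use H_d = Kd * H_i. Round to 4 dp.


H_d = Kd * H_i
H_d = 0.882 * 3.89
H_d = 3.4310 m

3.4310


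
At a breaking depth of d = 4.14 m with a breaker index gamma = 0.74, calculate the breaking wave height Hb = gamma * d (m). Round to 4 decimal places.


Hb = gamma * d
Hb = 0.74 * 4.14
Hb = 3.0636 m

3.0636


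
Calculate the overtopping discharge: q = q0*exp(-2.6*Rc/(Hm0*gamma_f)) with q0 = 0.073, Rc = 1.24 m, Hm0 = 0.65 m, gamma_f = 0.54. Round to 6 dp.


q = q0 * exp(-2.6 * Rc / (Hm0 * gamma_f))
Exponent = -2.6 * 1.24 / (0.65 * 0.54)
= -2.6 * 1.24 / 0.3510
= -9.185185
exp(-9.185185) = 0.000103
q = 0.073 * 0.000103
q = 0.000007 m^3/s/m

0.000007


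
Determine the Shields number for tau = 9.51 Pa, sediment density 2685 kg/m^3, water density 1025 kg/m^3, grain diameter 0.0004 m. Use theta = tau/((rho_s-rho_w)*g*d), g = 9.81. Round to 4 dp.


theta = tau / ((rho_s - rho_w) * g * d)
rho_s - rho_w = 2685 - 1025 = 1660
Denominator = 1660 * 9.81 * 0.0004 = 6.513840
theta = 9.51 / 6.513840
theta = 1.4600

1.4600
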